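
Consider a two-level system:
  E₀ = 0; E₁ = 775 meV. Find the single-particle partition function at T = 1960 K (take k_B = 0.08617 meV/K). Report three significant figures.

k_BT = 0.08617 × 1960 K = 168.89 meV.
Eᵢ/kT = 0, 4.5888.
Z = Σ e^(−Eᵢ/kT) = e^(−0) + e^(−4.5888) = 1.0000 + 0.010165 = 1.0102.

Z = 1.01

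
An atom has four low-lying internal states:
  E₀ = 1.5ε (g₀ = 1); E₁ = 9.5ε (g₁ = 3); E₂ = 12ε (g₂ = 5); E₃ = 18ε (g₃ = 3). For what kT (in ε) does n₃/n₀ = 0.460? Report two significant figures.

n₃/n₀ = (g₃/g₀) exp[−(E₃−E₀)/kT] = 0.460.
⇒ (E₃−E₀)/kT = ln((3/1)/0.460) = ln(6.522) = 1.875.
kT = 16.5ε / 1.875 = 8.8 ε.

8.8 ε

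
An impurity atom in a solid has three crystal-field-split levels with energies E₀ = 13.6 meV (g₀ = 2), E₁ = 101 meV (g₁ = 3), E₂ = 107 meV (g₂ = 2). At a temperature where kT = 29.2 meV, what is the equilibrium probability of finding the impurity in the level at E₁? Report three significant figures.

0.0674

Eᵢ/kT = 0.46575, 3.4589, 3.6644.
Z = Σ gᵢe^(−Eᵢ/kT) = 2·e^(−0.46575) + 3·e^(−3.4589) + 2·e^(−3.6644) = 1.2553 + 0.094393 + 0.051239 = 1.4009.
P₁ = g₁ e^(−E₁/kT) / Z = 0.094393/1.4009 = 0.0674.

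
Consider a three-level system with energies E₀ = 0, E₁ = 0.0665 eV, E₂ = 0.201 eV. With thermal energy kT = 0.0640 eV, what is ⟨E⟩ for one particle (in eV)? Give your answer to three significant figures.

Eᵢ/kT = 0, 1.0391, 3.1406.
Z = Σ e^(−Eᵢ/kT) = e^(−0) + e^(−1.0391) + e^(−3.1406) = 1.0000 + 0.35377 + 0.043257 = 1.3970.
⟨E⟩ = Σ Eᵢ e^(−Eᵢ/kT) / Z = (0·1.0000 + 0.0665·0.35377 + 0.201·0.043257) / 1.3970 = 0.0231 eV.

0.0231 eV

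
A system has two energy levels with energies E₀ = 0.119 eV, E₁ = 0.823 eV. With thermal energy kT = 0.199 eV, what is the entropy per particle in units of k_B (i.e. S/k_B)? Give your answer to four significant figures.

0.1286

Eᵢ/kT = 0.597990, 4.13568.
Z = Σ e^(−Eᵢ/kT) = e^(−0.597990) + e^(−4.13568) = 0.549916 + 0.0159918 = 0.565908.
⟨E⟩ = Σ EᵢPᵢ = 0.138894 eV.
S/k_B = ln Z + ⟨E⟩/kT = ln(0.565908) + 0.138894/0.199 = -0.569324 + 0.697960 = 0.1286.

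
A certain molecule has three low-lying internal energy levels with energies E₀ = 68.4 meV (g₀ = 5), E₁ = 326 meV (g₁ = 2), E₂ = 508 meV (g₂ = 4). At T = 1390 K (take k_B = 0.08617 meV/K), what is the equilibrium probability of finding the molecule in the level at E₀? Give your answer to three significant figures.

0.937

k_BT = 0.08617 × 1390 K = 119.78 meV.
Eᵢ/kT = 0.57105, 2.7217, 4.2411.
Z = Σ gᵢe^(−Eᵢ/kT) = 5·e^(−0.57105) + 2·e^(−2.7217) + 4·e^(−4.2411) = 2.8247 + 0.13153 + 0.057567 = 3.0138.
P₀ = g₀ e^(−E₀/kT) / Z = 2.8247/3.0138 = 0.937.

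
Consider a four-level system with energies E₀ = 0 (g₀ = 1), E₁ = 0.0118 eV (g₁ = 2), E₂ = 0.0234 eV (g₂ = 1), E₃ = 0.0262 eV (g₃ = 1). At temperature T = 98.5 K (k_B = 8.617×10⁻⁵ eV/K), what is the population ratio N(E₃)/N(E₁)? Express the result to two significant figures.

k_BT = 8.617×10⁻⁵ × 98.5 K = 0.008488 eV.
n₃/n₁ = (g₃/g₁) exp[−(E₃−E₁)/kT] = (1/2) × exp(−(0.0144 eV)/(0.008488 eV)) = (1/2) × exp(-1.697) = 0.092.

0.092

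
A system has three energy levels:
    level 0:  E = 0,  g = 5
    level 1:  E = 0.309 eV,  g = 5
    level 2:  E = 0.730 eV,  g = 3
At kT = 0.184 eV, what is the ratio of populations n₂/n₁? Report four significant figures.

n₂/n₁ = (g₂/g₁) exp[−(E₂−E₁)/kT] = (3/5) × exp(−(0.421 eV)/(0.184 eV)) = (3/5) × exp(-2.28804) = 0.06088.

0.06088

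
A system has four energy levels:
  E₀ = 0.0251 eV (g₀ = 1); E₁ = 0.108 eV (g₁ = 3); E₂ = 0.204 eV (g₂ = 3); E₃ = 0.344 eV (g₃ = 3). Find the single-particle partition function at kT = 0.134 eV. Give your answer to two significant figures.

Z = 3.1

Eᵢ/kT = 0.1873, 0.8060, 1.522, 2.567.
Z = Σ gᵢe^(−Eᵢ/kT) = 1·e^(−0.1873) + 3·e^(−0.8060) + 3·e^(−1.522) + 3·e^(−2.567) = 0.8292 + 1.340 + 0.6548 + 0.2303 = 3.054.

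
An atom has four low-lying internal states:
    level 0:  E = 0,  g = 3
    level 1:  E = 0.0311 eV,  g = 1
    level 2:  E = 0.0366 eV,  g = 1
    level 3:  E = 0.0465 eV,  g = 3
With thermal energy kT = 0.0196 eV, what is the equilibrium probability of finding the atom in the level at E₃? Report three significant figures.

0.0769

Eᵢ/kT = 0, 1.5867, 1.8673, 2.3724.
Z = Σ gᵢe^(−Eᵢ/kT) = 3·e^(−0) + 1·e^(−1.5867) + 1·e^(−1.8673) + 3·e^(−2.3724) = 3.0000 + 0.20460 + 0.15454 + 0.27977 = 3.6389.
P₃ = g₃ e^(−E₃/kT) / Z = 0.27977/3.6389 = 0.0769.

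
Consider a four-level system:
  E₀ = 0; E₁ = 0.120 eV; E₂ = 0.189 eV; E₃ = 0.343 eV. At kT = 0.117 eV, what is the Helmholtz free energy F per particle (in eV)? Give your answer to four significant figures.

Eᵢ/kT = 0, 1.02564, 1.61538, 2.93162.
Z = Σ e^(−Eᵢ/kT) = e^(−0) + e^(−1.02564) + e^(−1.61538) + e^(−2.93162) = 1.00000 + 0.358567 + 0.198815 + 0.0533106 = 1.61069.
F = −kT ln Z = −0.117 × ln(1.61069) = −0.117 × 0.476663 = -0.05577 eV.

-0.05577 eV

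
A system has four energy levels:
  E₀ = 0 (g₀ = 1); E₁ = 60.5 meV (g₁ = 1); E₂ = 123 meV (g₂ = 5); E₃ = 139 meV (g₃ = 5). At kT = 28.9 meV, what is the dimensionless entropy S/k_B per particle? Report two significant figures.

0.82

Eᵢ/kT = 0, 2.093, 4.256, 4.810.
Z = Σ gᵢe^(−Eᵢ/kT) = 1·e^(−0) + 1·e^(−2.093) + 5·e^(−4.256) + 5·e^(−4.810) = 1.000 + 0.1233 + 0.07089 + 0.04074 = 1.235.
⟨E⟩ = Σ EᵢPᵢ = 17.69 meV.
S/k_B = ln Z + ⟨E⟩/kT = ln(1.235) + 17.69/28.9 = 0.2111 + 0.6121 = 0.82.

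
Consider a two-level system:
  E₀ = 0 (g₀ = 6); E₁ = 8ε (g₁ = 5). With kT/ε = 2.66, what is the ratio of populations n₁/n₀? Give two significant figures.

n₁/n₀ = (g₁/g₀) exp[−(E₁−E₀)/kT] = (5/6) × exp(−(8ε)/(2.66ε)) = (5/6) × exp(-3.008) = 0.041.

0.041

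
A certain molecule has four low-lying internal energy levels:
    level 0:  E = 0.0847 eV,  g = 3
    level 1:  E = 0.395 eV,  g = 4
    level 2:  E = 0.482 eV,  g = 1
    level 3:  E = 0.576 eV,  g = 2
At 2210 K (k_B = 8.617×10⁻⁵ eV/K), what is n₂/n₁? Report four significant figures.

k_BT = 8.617×10⁻⁵ × 2210 K = 0.190436 eV.
n₂/n₁ = (g₂/g₁) exp[−(E₂−E₁)/kT] = (1/4) × exp(−(0.087 eV)/(0.190436 eV)) = (1/4) × exp(-0.456846) = 0.1583.

0.1583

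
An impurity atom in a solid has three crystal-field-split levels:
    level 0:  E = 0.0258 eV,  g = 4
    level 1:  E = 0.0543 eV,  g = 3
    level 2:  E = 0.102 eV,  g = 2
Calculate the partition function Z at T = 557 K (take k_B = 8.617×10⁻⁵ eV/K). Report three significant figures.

Z = 3.54

k_BT = 8.617×10⁻⁵ × 557 K = 0.047997 eV.
Eᵢ/kT = 0.53753, 1.1313, 2.1251.
Z = Σ gᵢe^(−Eᵢ/kT) = 4·e^(−0.53753) + 3·e^(−1.1313) + 2·e^(−2.1251) = 2.3368 + 0.96784 + 0.23884 = 3.5435.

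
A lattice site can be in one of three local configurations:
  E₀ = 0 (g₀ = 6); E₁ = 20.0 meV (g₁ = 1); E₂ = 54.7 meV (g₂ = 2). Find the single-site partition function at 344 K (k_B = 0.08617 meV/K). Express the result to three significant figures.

k_BT = 0.08617 × 344 K = 29.642 meV.
Eᵢ/kT = 0, 0.67472, 1.8454.
Z = Σ gᵢe^(−Eᵢ/kT) = 6·e^(−0) + 1·e^(−0.67472) + 2·e^(−1.8454) = 6.0000 + 0.50930 + 0.31592 = 6.8252.

Z = 6.83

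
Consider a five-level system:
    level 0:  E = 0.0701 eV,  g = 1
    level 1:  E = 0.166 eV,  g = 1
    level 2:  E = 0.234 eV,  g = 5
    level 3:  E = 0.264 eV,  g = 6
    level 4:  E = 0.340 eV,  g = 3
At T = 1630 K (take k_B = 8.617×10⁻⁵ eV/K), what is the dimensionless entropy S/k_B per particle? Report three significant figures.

2.63

k_BT = 8.617×10⁻⁵ × 1630 K = 0.14046 eV.
Eᵢ/kT = 0.49907, 1.1818, 1.6660, 1.8795, 2.4206.
Z = Σ gᵢe^(−Eᵢ/kT) = 1·e^(−0.49907) + 1·e^(−1.1818) + 5·e^(−1.6660) + 6·e^(−1.8795) + 3·e^(−2.4206) = 0.60709 + 0.30673 + 0.94501 + 0.91600 + 0.26660 = 3.0414.
⟨E⟩ = Σ EᵢPᵢ = 0.21276 eV.
S/k_B = ln Z + ⟨E⟩/kT = ln(3.0414) + 0.21276/0.14046 = 1.1123 + 1.5147 = 2.63.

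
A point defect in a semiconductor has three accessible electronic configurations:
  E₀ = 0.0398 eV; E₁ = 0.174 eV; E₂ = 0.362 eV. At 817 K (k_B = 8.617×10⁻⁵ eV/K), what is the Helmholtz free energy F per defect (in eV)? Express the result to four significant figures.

0.02942 eV

k_BT = 8.617×10⁻⁵ × 817 K = 0.0704009 eV.
Eᵢ/kT = 0.565334, 2.47156, 5.14198.
Z = Σ e^(−Eᵢ/kT) = e^(−0.565334) + e^(−2.47156) + e^(−5.14198) = 0.568170 + 0.0844530 + 0.00584610 = 0.658469.
F = −kT ln Z = −0.0704009 × ln(0.658469) = −0.0704009 × -0.417838 = 0.02942 eV.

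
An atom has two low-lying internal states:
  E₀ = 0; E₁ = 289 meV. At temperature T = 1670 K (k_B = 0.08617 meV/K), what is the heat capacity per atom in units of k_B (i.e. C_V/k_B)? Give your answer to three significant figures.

0.421

k_BT = 0.08617 × 1670 K = 143.90 meV.
Eᵢ/kT = 0, 2.0083.
Z = Σ e^(−Eᵢ/kT) = e^(−0) + e^(−2.0083) = 1.0000 + 0.13422 = 1.1342.
⟨E⟩ = 34.200 meV, ⟨E²⟩ = 9883.8 meV².
C_V/k_B = (⟨E²⟩ − ⟨E⟩²)/(kT)² = (9883.8 − 1169.6)/20707 = 0.421.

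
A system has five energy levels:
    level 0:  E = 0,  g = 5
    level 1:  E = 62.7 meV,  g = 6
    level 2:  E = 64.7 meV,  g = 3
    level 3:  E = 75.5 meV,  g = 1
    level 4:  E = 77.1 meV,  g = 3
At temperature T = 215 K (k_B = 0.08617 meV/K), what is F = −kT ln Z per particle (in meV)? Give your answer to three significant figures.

k_BT = 0.08617 × 215 K = 18.527 meV.
Eᵢ/kT = 0, 3.3843, 3.4922, 4.0751, 4.1615.
Z = Σ gᵢe^(−Eᵢ/kT) = 5·e^(−0) + 6·e^(−3.3843) + 3·e^(−3.4922) + 1·e^(−4.0751) + 3·e^(−4.1615) = 5.0000 + 0.20341 + 0.091302 + 0.016991 + 0.046752 = 5.3585.
F = −kT ln Z = −18.527 × ln(5.3585) = −18.527 × 1.6787 = -31.1 meV.

-31.1 meV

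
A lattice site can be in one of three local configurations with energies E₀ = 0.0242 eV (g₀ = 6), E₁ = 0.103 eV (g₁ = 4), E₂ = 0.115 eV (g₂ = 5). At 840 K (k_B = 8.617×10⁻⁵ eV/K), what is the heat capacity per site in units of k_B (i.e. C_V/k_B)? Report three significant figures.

0.300

k_BT = 8.617×10⁻⁵ × 840 K = 0.072383 eV.
Eᵢ/kT = 0.33433, 1.4230, 1.5888.
Z = Σ gᵢe^(−Eᵢ/kT) = 6·e^(−0.33433) + 4·e^(−1.4230) + 5·e^(−1.5888) = 4.2949 + 0.96396 + 1.0209 = 6.2798.
⟨E⟩ = 0.051057 eV, ⟨E²⟩ = 0.0041790 eV².
C_V/k_B = (⟨E²⟩ − ⟨E⟩²)/(kT)² = (0.0041790 − 0.0026068)/0.0052393 = 0.300.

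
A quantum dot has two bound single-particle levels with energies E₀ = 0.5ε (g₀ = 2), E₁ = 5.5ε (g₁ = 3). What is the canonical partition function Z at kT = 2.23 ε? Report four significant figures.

Eᵢ/kT = 0.224215, 2.46637.
Z = Σ gᵢe^(−Eᵢ/kT) = 2·e^(−0.224215) + 3·e^(−2.46637) = 1.59829 + 0.254677 = 1.85297.

Z = 1.853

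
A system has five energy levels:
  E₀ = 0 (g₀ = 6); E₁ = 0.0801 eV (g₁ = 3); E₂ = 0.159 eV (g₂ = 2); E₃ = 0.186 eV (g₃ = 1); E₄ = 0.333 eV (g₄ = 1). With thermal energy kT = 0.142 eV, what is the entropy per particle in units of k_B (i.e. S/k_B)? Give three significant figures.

2.43

Eᵢ/kT = 0, 0.56408, 1.1197, 1.3099, 2.3451.
Z = Σ gᵢe^(−Eᵢ/kT) = 6·e^(−0) + 3·e^(−0.56408) + 2·e^(−1.1197) + 1·e^(−1.3099) + 1·e^(−2.3451) = 6.0000 + 1.7066 + 0.65276 + 0.26985 + 0.095838 = 8.7250.
⟨E⟩ = Σ EᵢPᵢ = 0.036973 eV.
S/k_B = ln Z + ⟨E⟩/kT = ln(8.7250) + 0.036973/0.142 = 2.1662 + 0.26037 = 2.43.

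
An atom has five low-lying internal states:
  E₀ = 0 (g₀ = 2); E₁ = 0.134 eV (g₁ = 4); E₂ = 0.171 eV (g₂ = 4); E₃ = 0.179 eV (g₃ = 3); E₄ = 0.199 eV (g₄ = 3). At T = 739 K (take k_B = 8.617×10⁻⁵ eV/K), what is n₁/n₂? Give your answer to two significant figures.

1.8

k_BT = 8.617×10⁻⁵ × 739 K = 0.06368 eV.
n₁/n₂ = (g₁/g₂) exp[−(E₁−E₂)/kT] = (4/4) × exp(−(-0.037 eV)/(0.06368 eV)) = (4/4) × exp(0.5810) = 1.8.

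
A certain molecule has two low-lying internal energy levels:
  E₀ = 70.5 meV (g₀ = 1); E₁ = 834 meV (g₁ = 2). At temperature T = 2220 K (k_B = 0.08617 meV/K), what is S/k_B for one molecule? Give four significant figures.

k_BT = 0.08617 × 2220 K = 191.297 meV.
Eᵢ/kT = 0.368537, 4.35971.
Z = Σ gᵢe^(−Eᵢ/kT) = 1·e^(−0.368537) + 2·e^(−4.35971) = 0.691746 + 0.0255642 = 0.717310.
⟨E⟩ = Σ EᵢPᵢ = 97.7104 meV.
S/k_B = ln Z + ⟨E⟩/kT = ln(0.717310) + 97.7104/191.297 = -0.332247 + 0.510779 = 0.1785.

0.1785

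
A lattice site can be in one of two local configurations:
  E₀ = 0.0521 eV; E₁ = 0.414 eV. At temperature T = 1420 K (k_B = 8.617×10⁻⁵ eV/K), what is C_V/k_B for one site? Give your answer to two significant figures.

k_BT = 8.617×10⁻⁵ × 1420 K = 0.1224 eV.
Eᵢ/kT = 0.4257, 3.382.
Z = Σ e^(−Eᵢ/kT) = e^(−0.4257) + e^(−3.382) = 0.6533 + 0.03398 = 0.6873.
⟨E⟩ = 0.06999 eV, ⟨E²⟩ = 0.01105 eV².
C_V/k_B = (⟨E²⟩ − ⟨E⟩²)/(kT)² = (0.01105 − 0.004899)/0.01498 = 0.41.

0.41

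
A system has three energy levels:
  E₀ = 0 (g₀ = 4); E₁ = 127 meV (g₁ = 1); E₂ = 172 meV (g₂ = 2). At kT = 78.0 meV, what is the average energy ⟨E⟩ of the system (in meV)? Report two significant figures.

14 meV

Eᵢ/kT = 0, 1.628, 2.205.
Z = Σ gᵢe^(−Eᵢ/kT) = 4·e^(−0) + 1·e^(−1.628) + 2·e^(−2.205) = 4.000 + 0.1963 + 0.2205 = 4.417.
⟨E⟩ = Σ Eᵢ gᵢe^(−Eᵢ/kT) / Z = (0·4.000 + 127·0.1963 + 172·0.2205) / 4.417 = 14 meV.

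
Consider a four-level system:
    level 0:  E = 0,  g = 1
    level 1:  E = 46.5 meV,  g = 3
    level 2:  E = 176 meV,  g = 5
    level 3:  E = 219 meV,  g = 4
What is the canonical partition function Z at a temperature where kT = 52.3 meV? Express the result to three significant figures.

Eᵢ/kT = 0, 0.88910, 3.3652, 4.1874.
Z = Σ gᵢe^(−Eᵢ/kT) = 1·e^(−0) + 3·e^(−0.88910) + 5·e^(−3.3652) + 4·e^(−4.1874) = 1.0000 + 1.2331 + 0.17278 + 0.060743 = 2.4666.

Z = 2.47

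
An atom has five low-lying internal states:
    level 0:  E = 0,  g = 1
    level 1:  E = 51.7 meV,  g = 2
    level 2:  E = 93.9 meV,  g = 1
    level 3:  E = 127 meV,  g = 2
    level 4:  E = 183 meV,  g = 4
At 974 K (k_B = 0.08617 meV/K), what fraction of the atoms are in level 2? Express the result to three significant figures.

0.0990

k_BT = 0.08617 × 974 K = 83.930 meV.
Eᵢ/kT = 0, 0.61599, 1.1188, 1.5132, 2.1804.
Z = Σ gᵢe^(−Eᵢ/kT) = 1·e^(−0) + 2·e^(−0.61599) + 1·e^(−1.1188) + 2·e^(−1.5132) + 4·e^(−2.1804) = 1.0000 + 1.0802 + 0.32667 + 0.44041 + 0.45199 = 3.2993.
P₂ = g₂ e^(−E₂/kT) / Z = 0.32667/3.2993 = 0.0990.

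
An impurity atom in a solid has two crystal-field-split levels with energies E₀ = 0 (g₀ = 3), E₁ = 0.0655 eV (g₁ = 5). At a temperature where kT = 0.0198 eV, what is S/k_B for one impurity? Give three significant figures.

Eᵢ/kT = 0, 3.3081.
Z = Σ gᵢe^(−Eᵢ/kT) = 3·e^(−0) + 5·e^(−3.3081) = 3.0000 + 0.18293 = 3.1829.
⟨E⟩ = Σ EᵢPᵢ = 0.0037645 eV.
S/k_B = ln Z + ⟨E⟩/kT = ln(3.1829) + 0.0037645/0.0198 = 1.1578 + 0.19013 = 1.35.

1.35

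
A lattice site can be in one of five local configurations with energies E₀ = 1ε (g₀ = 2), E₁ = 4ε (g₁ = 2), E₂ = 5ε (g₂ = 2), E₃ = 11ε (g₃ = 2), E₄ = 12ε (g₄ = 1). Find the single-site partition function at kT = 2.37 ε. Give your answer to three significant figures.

Z = 1.95

Eᵢ/kT = 0.42194, 1.6878, 2.1097, 4.6414, 5.0633.
Z = Σ gᵢe^(−Eᵢ/kT) = 2·e^(−0.42194) + 2·e^(−1.6878) + 2·e^(−2.1097) + 2·e^(−4.6414) + 1·e^(−5.0633) = 1.3115 + 0.36985 + 0.24255 + 0.019288 + 0.0063247 = 1.9495.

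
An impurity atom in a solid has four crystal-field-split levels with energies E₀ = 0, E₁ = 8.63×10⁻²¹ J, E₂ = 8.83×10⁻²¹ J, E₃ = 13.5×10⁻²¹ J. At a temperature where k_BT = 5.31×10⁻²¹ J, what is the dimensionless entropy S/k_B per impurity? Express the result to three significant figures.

0.952

Eᵢ/kT = 0, 1.6252, 1.6629, 2.5424.
Z = Σ e^(−Eᵢ/kT) = e^(−0) + e^(−1.6252) + e^(−1.6629) + e^(−2.5424) = 1.0000 + 0.19687 + 0.18959 + 0.078677 = 1.4651.
⟨E⟩ = Σ EᵢPᵢ = 3.0272 ×10⁻²¹ J.
S/k_B = ln Z + ⟨E⟩/kT = ln(1.4651) + 3.0272/5.31 = 0.38192 + 0.57009 = 0.952.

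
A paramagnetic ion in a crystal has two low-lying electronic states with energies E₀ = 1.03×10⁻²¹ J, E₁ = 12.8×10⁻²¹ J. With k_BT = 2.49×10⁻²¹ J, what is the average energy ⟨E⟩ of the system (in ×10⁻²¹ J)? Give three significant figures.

Eᵢ/kT = 0.41365, 5.1406.
Z = Σ e^(−Eᵢ/kT) = e^(−0.41365) + e^(−5.1406) = 0.66123 + 0.0058542 = 0.66708.
⟨E⟩ = Σ Eᵢ e^(−Eᵢ/kT) / Z = (1.03·0.66123 + 12.8·0.0058542) / 0.66708 = 1.13 ×10⁻²¹ J.

1.13 ×10⁻²¹ J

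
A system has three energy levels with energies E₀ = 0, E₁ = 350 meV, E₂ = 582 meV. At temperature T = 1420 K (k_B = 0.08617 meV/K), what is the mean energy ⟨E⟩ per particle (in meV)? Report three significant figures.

23.5 meV

k_BT = 0.08617 × 1420 K = 122.36 meV.
Eᵢ/kT = 0, 2.8604, 4.7565.
Z = Σ e^(−Eᵢ/kT) = e^(−0) + e^(−2.8604) + e^(−4.7565) = 1.0000 + 0.057246 + 0.0085956 = 1.0658.
⟨E⟩ = Σ Eᵢ e^(−Eᵢ/kT) / Z = (0·1.0000 + 350·0.057246 + 582·0.0085956) / 1.0658 = 23.5 meV.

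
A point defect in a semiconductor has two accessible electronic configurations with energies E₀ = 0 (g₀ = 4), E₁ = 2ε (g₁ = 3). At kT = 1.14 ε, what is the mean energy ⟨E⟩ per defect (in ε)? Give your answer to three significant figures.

Eᵢ/kT = 0, 1.7544.
Z = Σ gᵢe^(−Eᵢ/kT) = 4·e^(−0) + 3·e^(−1.7544) = 4.0000 + 0.51903 = 4.5190.
⟨E⟩ = Σ Eᵢ gᵢe^(−Eᵢ/kT) / Z = (0·4.0000 + 2·0.51903) / 4.5190 = 0.230 ε.

0.230 ε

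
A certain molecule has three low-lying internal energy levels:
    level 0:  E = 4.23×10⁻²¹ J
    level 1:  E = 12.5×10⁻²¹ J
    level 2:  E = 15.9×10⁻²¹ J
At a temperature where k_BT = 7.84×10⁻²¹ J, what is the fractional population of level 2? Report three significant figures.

0.143

Eᵢ/kT = 0.53954, 1.5944, 2.0281.
Z = Σ e^(−Eᵢ/kT) = e^(−0.53954) + e^(−1.5944) + e^(−2.0281) = 0.58302 + 0.20303 + 0.13159 = 0.91764.
P₂ = e^(−E₂/kT) / Z = 0.13159/0.91764 = 0.143.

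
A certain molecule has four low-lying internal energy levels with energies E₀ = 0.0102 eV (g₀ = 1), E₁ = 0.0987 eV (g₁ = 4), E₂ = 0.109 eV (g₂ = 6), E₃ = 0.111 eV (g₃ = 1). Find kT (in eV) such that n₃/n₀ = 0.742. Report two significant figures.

0.34 eV

n₃/n₀ = (g₃/g₀) exp[−(E₃−E₀)/kT] = 0.742.
⇒ (E₃−E₀)/kT = ln((1/1)/0.742) = ln(1.348) = 0.2986.
kT = 0.1008 eV / 0.2986 = 0.34 eV.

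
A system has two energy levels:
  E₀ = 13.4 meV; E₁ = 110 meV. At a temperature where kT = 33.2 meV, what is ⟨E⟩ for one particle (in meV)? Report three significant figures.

18.4 meV

Eᵢ/kT = 0.40361, 3.3133.
Z = Σ e^(−Eᵢ/kT) = e^(−0.40361) + e^(−3.3133) = 0.66790 + 0.036396 = 0.70430.
⟨E⟩ = Σ Eᵢ e^(−Eᵢ/kT) / Z = (13.4·0.66790 + 110·0.036396) / 0.70430 = 18.4 meV.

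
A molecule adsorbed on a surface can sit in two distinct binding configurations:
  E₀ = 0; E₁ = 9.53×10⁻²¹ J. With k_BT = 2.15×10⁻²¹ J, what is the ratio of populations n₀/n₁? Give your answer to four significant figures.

84.15

n₀/n₁ = exp[−(E₀−E₁)/kT] = exp(−(-9.53 ×10⁻²¹ J)/(2.15 ×10⁻²¹ J)) = exp(4.43256) = 84.15.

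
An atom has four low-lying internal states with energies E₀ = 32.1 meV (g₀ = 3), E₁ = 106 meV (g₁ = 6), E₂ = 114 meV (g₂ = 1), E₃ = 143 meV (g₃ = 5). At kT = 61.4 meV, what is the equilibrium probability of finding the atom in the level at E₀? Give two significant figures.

0.51

Eᵢ/kT = 0.5228, 1.726, 1.857, 2.329.
Z = Σ gᵢe^(−Eᵢ/kT) = 3·e^(−0.5228) + 6·e^(−1.726) + 1·e^(−1.857) + 5·e^(−2.329) = 1.779 + 1.068 + 0.1561 + 0.4870 = 3.490.
P₀ = g₀ e^(−E₀/kT) / Z = 1.779/3.490 = 0.51.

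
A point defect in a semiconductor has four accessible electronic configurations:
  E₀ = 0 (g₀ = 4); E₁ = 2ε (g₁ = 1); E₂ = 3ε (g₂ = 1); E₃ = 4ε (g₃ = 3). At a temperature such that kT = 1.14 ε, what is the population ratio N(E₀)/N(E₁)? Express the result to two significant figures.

23

n₀/n₁ = (g₀/g₁) exp[−(E₀−E₁)/kT] = (4/1) × exp(−(-2ε)/(1.14ε)) = (4/1) × exp(1.754) = 23.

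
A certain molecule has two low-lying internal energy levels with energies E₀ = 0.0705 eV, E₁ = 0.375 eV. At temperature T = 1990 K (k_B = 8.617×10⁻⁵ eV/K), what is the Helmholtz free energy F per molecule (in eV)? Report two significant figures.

0.044 eV

k_BT = 8.617×10⁻⁵ × 1990 K = 0.1715 eV.
Eᵢ/kT = 0.4111, 2.187.
Z = Σ e^(−Eᵢ/kT) = e^(−0.4111) + e^(−2.187) = 0.6629 + 0.1123 = 0.7752.
F = −kT ln Z = −0.1715 × ln(0.7752) = −0.1715 × -0.2546 = 0.044 eV.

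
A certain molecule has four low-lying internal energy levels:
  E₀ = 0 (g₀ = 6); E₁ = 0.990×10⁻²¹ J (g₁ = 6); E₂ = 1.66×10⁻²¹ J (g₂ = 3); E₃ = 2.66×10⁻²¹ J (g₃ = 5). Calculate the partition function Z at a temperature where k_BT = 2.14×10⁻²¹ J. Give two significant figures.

Eᵢ/kT = 0, 0.4626, 0.7757, 1.243.
Z = Σ gᵢe^(−Eᵢ/kT) = 6·e^(−0) + 6·e^(−0.4626) + 3·e^(−0.7757) + 5·e^(−1.243) = 6.000 + 3.778 + 1.381 + 1.443 = 12.60.

Z = 13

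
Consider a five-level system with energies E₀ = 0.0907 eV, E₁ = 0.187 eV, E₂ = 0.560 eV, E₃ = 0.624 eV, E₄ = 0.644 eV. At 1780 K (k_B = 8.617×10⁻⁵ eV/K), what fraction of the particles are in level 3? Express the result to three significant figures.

k_BT = 8.617×10⁻⁵ × 1780 K = 0.15338 eV.
Eᵢ/kT = 0.59134, 1.2192, 3.6511, 4.0683, 4.1987.
Z = Σ e^(−Eᵢ/kT) = e^(−0.59134) + e^(−1.2192) + e^(−3.6511) + e^(−4.0683) + e^(−4.1987) = 0.55358 + 0.29547 + 0.025963 + 0.017106 + 0.015015 = 0.90713.
P₃ = e^(−E₃/kT) / Z = 0.017106/0.90713 = 0.0189.

0.0189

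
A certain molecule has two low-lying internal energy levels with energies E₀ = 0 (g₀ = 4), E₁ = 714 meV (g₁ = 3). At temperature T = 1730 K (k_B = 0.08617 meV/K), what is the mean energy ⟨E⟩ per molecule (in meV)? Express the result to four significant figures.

k_BT = 0.08617 × 1730 K = 149.074 meV.
Eᵢ/kT = 0, 4.78957.
Z = Σ gᵢe^(−Eᵢ/kT) = 4·e^(−0) + 3·e^(−4.78957) = 4.00000 + 0.0249481 = 4.02495.
⟨E⟩ = Σ Eᵢ gᵢe^(−Eᵢ/kT) / Z = (0·4.00000 + 714·0.0249481) / 4.02495 = 4.426 meV.

4.426 meV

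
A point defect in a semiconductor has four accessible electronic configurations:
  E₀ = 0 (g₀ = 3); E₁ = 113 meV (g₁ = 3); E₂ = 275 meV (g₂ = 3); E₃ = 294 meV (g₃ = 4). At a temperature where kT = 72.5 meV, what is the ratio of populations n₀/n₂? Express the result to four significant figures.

n₀/n₂ = (g₀/g₂) exp[−(E₀−E₂)/kT] = (3/3) × exp(−(-275 meV)/(72.5 meV)) = (3/3) × exp(3.79310) = 44.39.

44.39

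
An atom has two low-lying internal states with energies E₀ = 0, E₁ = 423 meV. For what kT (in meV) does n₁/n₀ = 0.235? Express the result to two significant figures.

n₁/n₀ = exp[−(E₁−E₀)/kT] = 0.235.
⇒ (E₁−E₀)/kT = ln(1/0.235) = ln(4.255) = 1.448.
kT = 423 meV / 1.448 = 290 meV.

290 meV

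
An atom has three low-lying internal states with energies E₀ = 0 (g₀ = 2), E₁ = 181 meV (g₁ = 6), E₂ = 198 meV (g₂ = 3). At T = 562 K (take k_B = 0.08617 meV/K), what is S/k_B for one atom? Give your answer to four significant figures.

1.123

k_BT = 0.08617 × 562 K = 48.4275 meV.
Eᵢ/kT = 0, 3.73755, 4.08859.
Z = Σ gᵢe^(−Eᵢ/kT) = 2·e^(−0) + 6·e^(−3.73755) + 3·e^(−4.08859) = 2.00000 + 0.142874 + 0.0502886 = 2.19316.
⟨E⟩ = Σ EᵢPᵢ = 16.3314 meV.
S/k_B = ln Z + ⟨E⟩/kT = ln(2.19316) + 16.3314/48.4275 = 0.785343 + 0.337234 = 1.123.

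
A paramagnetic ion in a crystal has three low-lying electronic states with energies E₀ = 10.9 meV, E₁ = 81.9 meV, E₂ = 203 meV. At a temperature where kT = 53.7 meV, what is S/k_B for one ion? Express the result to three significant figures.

Eᵢ/kT = 0.20298, 1.5251, 3.7803.
Z = Σ e^(−Eᵢ/kT) = e^(−0.20298) + e^(−1.5251) + e^(−3.7803) = 0.81629 + 0.21760 + 0.022816 = 1.0567.
⟨E⟩ = Σ EᵢPᵢ = 29.668 meV.
S/k_B = ln Z + ⟨E⟩/kT = ln(1.0567) + 29.668/53.7 = 0.055151 + 0.55248 = 0.608.

0.608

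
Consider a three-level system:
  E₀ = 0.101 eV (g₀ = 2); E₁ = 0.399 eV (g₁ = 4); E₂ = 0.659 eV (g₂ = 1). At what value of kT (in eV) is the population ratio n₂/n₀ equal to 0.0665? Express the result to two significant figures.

0.28 eV

n₂/n₀ = (g₂/g₀) exp[−(E₂−E₀)/kT] = 0.0665.
⇒ (E₂−E₀)/kT = ln((1/2)/0.0665) = ln(7.519) = 2.017.
kT = 0.558 eV / 2.017 = 0.28 eV.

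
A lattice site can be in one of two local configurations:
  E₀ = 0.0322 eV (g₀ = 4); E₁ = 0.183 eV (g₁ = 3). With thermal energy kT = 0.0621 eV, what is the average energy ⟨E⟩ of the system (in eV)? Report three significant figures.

Eᵢ/kT = 0.51852, 2.9469.
Z = Σ gᵢe^(−Eᵢ/kT) = 4·e^(−0.51852) + 3·e^(−2.9469) = 2.3816 + 0.15751 = 2.5391.
⟨E⟩ = Σ Eᵢ gᵢe^(−Eᵢ/kT) / Z = (0.0322·2.3816 + 0.183·0.15751) / 2.5391 = 0.0416 eV.

0.0416 eV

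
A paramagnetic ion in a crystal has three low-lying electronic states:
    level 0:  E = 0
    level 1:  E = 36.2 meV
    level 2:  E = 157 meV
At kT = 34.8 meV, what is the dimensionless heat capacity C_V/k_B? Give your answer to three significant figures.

Eᵢ/kT = 0, 1.0402, 4.5115.
Z = Σ e^(−Eᵢ/kT) = e^(−0) + e^(−1.0402) + e^(−4.5115) = 1.0000 + 0.35338 + 0.010982 = 1.3644.
⟨E⟩ = 10.639 meV, ⟨E²⟩ = 537.80 meV².
C_V/k_B = (⟨E²⟩ − ⟨E⟩²)/(kT)² = (537.80 − 113.19)/1211.0 = 0.351.

0.351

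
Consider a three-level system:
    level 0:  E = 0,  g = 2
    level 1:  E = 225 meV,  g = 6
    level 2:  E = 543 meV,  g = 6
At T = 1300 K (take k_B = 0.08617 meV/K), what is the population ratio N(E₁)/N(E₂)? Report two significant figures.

17

k_BT = 0.08617 × 1300 K = 112.0 meV.
n₁/n₂ = (g₁/g₂) exp[−(E₁−E₂)/kT] = (6/6) × exp(−(-318 meV)/(112.0 meV)) = (6/6) × exp(2.839) = 17.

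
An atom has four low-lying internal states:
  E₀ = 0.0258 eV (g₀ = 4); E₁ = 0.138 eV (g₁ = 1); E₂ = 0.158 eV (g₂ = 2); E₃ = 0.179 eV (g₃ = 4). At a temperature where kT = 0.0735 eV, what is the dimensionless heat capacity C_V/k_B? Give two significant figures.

Eᵢ/kT = 0.3510, 1.878, 2.150, 2.435.
Z = Σ gᵢe^(−Eᵢ/kT) = 4·e^(−0.3510) + 1·e^(−1.878) + 2·e^(−2.150) + 4·e^(−2.435) = 2.816 + 0.1529 + 0.2330 + 0.3504 = 3.552.
⟨E⟩ = 0.05442 eV, ⟨E²⟩ = 0.006146 eV².
C_V/k_B = (⟨E²⟩ − ⟨E⟩²)/(kT)² = (0.006146 − 0.002962)/0.005402 = 0.59.

0.59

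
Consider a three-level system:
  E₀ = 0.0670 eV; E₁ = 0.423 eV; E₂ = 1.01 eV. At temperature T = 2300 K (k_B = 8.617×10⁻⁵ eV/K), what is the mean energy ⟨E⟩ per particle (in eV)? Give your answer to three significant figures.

0.124 eV

k_BT = 8.617×10⁻⁵ × 2300 K = 0.19819 eV.
Eᵢ/kT = 0.33806, 2.1343, 5.0961.
Z = Σ e^(−Eᵢ/kT) = e^(−0.33806) + e^(−2.1343) + e^(−5.0961) = 0.71315 + 0.11833 + 0.0061206 = 0.83760.
⟨E⟩ = Σ Eᵢ e^(−Eᵢ/kT) / Z = (0.0670·0.71315 + 0.423·0.11833 + 1.01·0.0061206) / 0.83760 = 0.124 eV.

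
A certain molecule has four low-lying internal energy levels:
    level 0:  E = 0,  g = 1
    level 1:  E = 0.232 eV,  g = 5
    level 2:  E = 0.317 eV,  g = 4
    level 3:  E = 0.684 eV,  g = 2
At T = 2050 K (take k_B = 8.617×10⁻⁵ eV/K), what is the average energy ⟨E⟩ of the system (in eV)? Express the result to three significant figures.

0.181 eV

k_BT = 8.617×10⁻⁵ × 2050 K = 0.17665 eV.
Eᵢ/kT = 0, 1.3133, 1.7945, 3.8721.
Z = Σ gᵢe^(−Eᵢ/kT) = 1·e^(−0) + 5·e^(−1.3133) + 4·e^(−1.7945) + 2·e^(−3.8721) = 1.0000 + 1.3447 + 0.66484 + 0.041629 = 3.0512.
⟨E⟩ = Σ Eᵢ gᵢe^(−Eᵢ/kT) / Z = (0·1.0000 + 0.232·1.3447 + 0.317·0.66484 + 0.684·0.041629) / 3.0512 = 0.181 eV.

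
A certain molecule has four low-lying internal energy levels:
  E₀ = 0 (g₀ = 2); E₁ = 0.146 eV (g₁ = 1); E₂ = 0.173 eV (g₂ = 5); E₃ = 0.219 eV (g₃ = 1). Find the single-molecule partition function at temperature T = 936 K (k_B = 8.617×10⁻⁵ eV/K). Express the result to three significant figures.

k_BT = 8.617×10⁻⁵ × 936 K = 0.080655 eV.
Eᵢ/kT = 0, 1.8102, 2.1449, 2.7153.
Z = Σ gᵢe^(−Eᵢ/kT) = 2·e^(−0) + 1·e^(−1.8102) + 5·e^(−2.1449) + 1·e^(−2.7153) = 2.0000 + 0.16362 + 0.58540 + 0.066185 = 2.8152.

Z = 2.82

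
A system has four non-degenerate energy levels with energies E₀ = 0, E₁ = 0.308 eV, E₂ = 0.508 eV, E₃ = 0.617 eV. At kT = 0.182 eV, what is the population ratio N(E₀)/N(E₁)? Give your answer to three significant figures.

n₀/n₁ = exp[−(E₀−E₁)/kT] = exp(−(-0.308 eV)/(0.182 eV)) = exp(1.6923) = 5.43.

5.43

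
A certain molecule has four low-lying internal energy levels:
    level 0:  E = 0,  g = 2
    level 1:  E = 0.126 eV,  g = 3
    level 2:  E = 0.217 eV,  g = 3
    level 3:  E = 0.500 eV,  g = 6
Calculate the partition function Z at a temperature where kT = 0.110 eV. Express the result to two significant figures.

Z = 3.4

Eᵢ/kT = 0, 1.145, 1.973, 4.545.
Z = Σ gᵢe^(−Eᵢ/kT) = 2·e^(−0) + 3·e^(−1.145) + 3·e^(−1.973) + 6·e^(−4.545) = 2.000 + 0.9547 + 0.4171 + 0.06372 = 3.436.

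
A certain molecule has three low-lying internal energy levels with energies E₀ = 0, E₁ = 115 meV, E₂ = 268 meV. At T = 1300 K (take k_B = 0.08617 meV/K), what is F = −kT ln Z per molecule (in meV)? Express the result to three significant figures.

k_BT = 0.08617 × 1300 K = 112.02 meV.
Eᵢ/kT = 0, 1.0266, 2.3924.
Z = Σ e^(−Eᵢ/kT) = e^(−0) + e^(−1.0266) + e^(−2.3924) = 1.0000 + 0.35822 + 0.091410 = 1.4496.
F = −kT ln Z = −112.02 × ln(1.4496) = −112.02 × 0.37129 = -41.6 meV.

-41.6 meV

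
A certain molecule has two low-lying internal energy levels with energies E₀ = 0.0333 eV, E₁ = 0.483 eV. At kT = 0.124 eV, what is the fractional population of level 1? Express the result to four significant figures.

0.02592

Eᵢ/kT = 0.268548, 3.89516.
Z = Σ e^(−Eᵢ/kT) = e^(−0.268548) + e^(−3.89516) = 0.764489 + 0.0203401 = 0.784829.
P₁ = e^(−E₁/kT) / Z = 0.0203401/0.784829 = 0.02592.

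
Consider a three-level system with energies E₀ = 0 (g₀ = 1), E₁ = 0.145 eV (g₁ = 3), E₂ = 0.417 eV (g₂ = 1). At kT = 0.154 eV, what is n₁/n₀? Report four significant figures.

n₁/n₀ = (g₁/g₀) exp[−(E₁−E₀)/kT] = (3/1) × exp(−(0.145 eV)/(0.154 eV)) = (3/1) × exp(-0.941558) = 1.170.

1.170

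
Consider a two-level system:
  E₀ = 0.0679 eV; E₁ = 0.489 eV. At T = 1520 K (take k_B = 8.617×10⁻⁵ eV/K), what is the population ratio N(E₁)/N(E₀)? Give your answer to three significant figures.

0.0402

k_BT = 8.617×10⁻⁵ × 1520 K = 0.13098 eV.
n₁/n₀ = exp[−(E₁−E₀)/kT] = exp(−(0.4211 eV)/(0.13098 eV)) = exp(-3.2150) = 0.0402.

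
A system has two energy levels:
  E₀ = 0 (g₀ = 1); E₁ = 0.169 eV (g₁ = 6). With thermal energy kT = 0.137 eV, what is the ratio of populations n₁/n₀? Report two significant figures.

n₁/n₀ = (g₁/g₀) exp[−(E₁−E₀)/kT] = (6/1) × exp(−(0.169 eV)/(0.137 eV)) = (6/1) × exp(-1.234) = 1.7.

1.7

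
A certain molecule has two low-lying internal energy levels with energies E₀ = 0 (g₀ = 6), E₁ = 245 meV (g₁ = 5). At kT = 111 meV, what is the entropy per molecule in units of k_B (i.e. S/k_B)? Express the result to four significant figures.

2.065

Eᵢ/kT = 0, 2.20721.
Z = Σ gᵢe^(−Eᵢ/kT) = 6·e^(−0) + 5·e^(−2.20721) = 6.00000 + 0.550036 = 6.55004.
⟨E⟩ = Σ EᵢPᵢ = 20.5737 meV.
S/k_B = ln Z + ⟨E⟩/kT = ln(6.55004) + 20.5737/111 = 1.87947 + 0.185349 = 2.065.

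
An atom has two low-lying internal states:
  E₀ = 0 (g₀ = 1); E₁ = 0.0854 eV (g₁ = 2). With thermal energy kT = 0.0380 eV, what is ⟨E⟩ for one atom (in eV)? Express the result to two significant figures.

Eᵢ/kT = 0, 2.247.
Z = Σ gᵢe^(−Eᵢ/kT) = 1·e^(−0) + 2·e^(−2.247) = 1.000 + 0.2114 = 1.211.
⟨E⟩ = Σ Eᵢ gᵢe^(−Eᵢ/kT) / Z = (0·1.000 + 0.0854·0.2114) / 1.211 = 0.015 eV.

0.015 eV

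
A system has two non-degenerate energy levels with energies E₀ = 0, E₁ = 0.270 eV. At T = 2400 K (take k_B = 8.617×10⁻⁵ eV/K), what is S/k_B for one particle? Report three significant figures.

0.518

k_BT = 8.617×10⁻⁵ × 2400 K = 0.20681 eV.
Eᵢ/kT = 0, 1.3055.
Z = Σ e^(−Eᵢ/kT) = e^(−0) + e^(−1.3055) = 1.0000 + 0.27104 = 1.2710.
⟨E⟩ = Σ EᵢPᵢ = 0.057577 eV.
S/k_B = ln Z + ⟨E⟩/kT = ln(1.2710) + 0.057577/0.20681 = 0.23980 + 0.27841 = 0.518.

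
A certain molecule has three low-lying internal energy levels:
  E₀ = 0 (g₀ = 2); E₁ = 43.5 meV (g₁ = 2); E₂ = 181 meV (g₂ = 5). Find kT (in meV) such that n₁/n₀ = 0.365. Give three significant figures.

n₁/n₀ = (g₁/g₀) exp[−(E₁−E₀)/kT] = 0.365.
⇒ (E₁−E₀)/kT = ln((2/2)/0.365) = ln(2.7397) = 1.0078.
kT = 43.5 meV / 1.0078 = 43.2 meV.

43.2 meV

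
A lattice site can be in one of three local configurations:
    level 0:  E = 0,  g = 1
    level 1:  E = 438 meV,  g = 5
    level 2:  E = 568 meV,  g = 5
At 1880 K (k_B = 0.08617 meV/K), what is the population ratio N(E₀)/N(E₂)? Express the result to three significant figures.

6.66

k_BT = 0.08617 × 1880 K = 162.00 meV.
n₀/n₂ = (g₀/g₂) exp[−(E₀−E₂)/kT] = (1/5) × exp(−(-568 meV)/(162.00 meV)) = (1/5) × exp(3.5062) = 6.66.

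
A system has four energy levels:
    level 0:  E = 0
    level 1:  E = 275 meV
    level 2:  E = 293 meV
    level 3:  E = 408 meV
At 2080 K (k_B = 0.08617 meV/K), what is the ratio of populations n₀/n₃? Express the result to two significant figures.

9.7

k_BT = 0.08617 × 2080 K = 179.2 meV.
n₀/n₃ = exp[−(E₀−E₃)/kT] = exp(−(-408 meV)/(179.2 meV)) = exp(2.277) = 9.7.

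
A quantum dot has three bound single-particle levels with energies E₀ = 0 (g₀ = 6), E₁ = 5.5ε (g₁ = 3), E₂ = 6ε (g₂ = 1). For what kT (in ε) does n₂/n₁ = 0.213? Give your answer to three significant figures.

1.12 ε

n₂/n₁ = (g₂/g₁) exp[−(E₂−E₁)/kT] = 0.213.
⇒ (E₂−E₁)/kT = ln((1/3)/0.213) = ln(1.5649) = 0.44782.
kT = 0.5ε / 0.44782 = 1.12 ε.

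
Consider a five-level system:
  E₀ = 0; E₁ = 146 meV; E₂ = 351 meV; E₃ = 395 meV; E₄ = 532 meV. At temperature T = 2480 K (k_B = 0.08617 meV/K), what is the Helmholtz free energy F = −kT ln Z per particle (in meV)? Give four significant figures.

-141.5 meV

k_BT = 0.08617 × 2480 K = 213.702 meV.
Eᵢ/kT = 0, 0.683194, 1.64247, 1.84837, 2.48945.
Z = Σ e^(−Eᵢ/kT) = e^(−0) + e^(−0.683194) + e^(−1.64247) + e^(−1.84837) + e^(−2.48945) = 1.00000 + 0.505001 + 0.193502 + 0.157494 + 0.0829556 = 1.93895.
F = −kT ln Z = −213.702 × ln(1.93895) = −213.702 × 0.662147 = -141.5 meV.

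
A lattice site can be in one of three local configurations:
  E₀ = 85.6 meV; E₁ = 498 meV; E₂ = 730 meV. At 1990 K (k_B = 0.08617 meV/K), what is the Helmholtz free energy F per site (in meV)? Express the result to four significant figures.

67.15 meV

k_BT = 0.08617 × 1990 K = 171.478 meV.
Eᵢ/kT = 0.499189, 2.90416, 4.25711.
Z = Σ e^(−Eᵢ/kT) = e^(−0.499189) + e^(−2.90416) + e^(−4.25711) = 0.607023 + 0.0547948 + 0.0141632 = 0.675981.
F = −kT ln Z = −171.478 × ln(0.675981) = −171.478 × -0.391590 = 67.15 meV.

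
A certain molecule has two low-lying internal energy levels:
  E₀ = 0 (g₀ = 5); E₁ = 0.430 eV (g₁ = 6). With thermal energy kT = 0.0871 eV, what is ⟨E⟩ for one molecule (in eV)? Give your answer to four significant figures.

0.003672 eV

Eᵢ/kT = 0, 4.93685.
Z = Σ gᵢe^(−Eᵢ/kT) = 5·e^(−0) + 6·e^(−4.93685) = 5.00000 + 0.0430630 = 5.04306.
⟨E⟩ = Σ Eᵢ gᵢe^(−Eᵢ/kT) / Z = (0·5.00000 + 0.430·0.0430630) / 5.04306 = 0.003672 eV.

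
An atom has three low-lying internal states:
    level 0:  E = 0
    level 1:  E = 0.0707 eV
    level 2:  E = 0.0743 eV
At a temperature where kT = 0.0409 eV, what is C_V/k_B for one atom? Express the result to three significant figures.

Eᵢ/kT = 0, 1.7286, 1.8166.
Z = Σ e^(−Eᵢ/kT) = e^(−0) + e^(−1.7286) + e^(−1.8166) = 1.0000 + 0.17753 + 0.16258 = 1.3401.
⟨E⟩ = 0.018380 eV, ⟨E²⟩ = 0.0013319 eV².
C_V/k_B = (⟨E²⟩ − ⟨E⟩²)/(kT)² = (0.0013319 − 0.00033782)/0.0016728 = 0.594.

0.594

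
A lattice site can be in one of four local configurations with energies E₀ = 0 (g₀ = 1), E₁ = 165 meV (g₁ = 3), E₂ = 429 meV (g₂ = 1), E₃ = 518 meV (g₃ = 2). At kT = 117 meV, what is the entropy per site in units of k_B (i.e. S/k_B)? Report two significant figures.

1.3

Eᵢ/kT = 0, 1.410, 3.667, 4.427.
Z = Σ gᵢe^(−Eᵢ/kT) = 1·e^(−0) + 3·e^(−1.410) + 1·e^(−3.667) + 2·e^(−4.427) = 1.000 + 0.7324 + 0.02555 + 0.02390 = 1.782.
⟨E⟩ = Σ EᵢPᵢ = 80.91 meV.
S/k_B = ln Z + ⟨E⟩/kT = ln(1.782) + 80.91/117 = 0.5777 + 0.6915 = 1.3.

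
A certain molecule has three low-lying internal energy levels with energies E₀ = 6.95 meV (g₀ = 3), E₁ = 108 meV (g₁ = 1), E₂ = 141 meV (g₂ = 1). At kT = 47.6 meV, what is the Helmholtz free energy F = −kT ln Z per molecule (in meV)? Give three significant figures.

-48.1 meV

Eᵢ/kT = 0.14601, 2.2689, 2.9622.
Z = Σ gᵢe^(−Eᵢ/kT) = 3·e^(−0.14601) + 1·e^(−2.2689) + 1·e^(−2.9622) = 2.5924 + 0.10343 + 0.051705 = 2.7475.
F = −kT ln Z = −47.6 × ln(2.7475) = −47.6 × 1.0107 = -48.1 meV.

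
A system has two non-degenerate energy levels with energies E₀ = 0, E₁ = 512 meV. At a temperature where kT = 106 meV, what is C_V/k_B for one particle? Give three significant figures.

Eᵢ/kT = 0, 4.8302.
Z = Σ e^(−Eᵢ/kT) = e^(−0) + e^(−4.8302) = 1.0000 + 0.0079849 = 1.0080.
⟨E⟩ = 4.0558 meV, ⟨E²⟩ = 2076.6 meV².
C_V/k_B = (⟨E²⟩ − ⟨E⟩²)/(kT)² = (2076.6 − 16.450)/11236 = 0.183.

0.183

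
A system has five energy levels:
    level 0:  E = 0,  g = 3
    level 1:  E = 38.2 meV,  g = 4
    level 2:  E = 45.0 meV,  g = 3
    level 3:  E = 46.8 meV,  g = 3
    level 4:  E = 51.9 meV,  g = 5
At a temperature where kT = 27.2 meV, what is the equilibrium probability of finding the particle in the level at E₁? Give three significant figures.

0.168

Eᵢ/kT = 0, 1.4044, 1.6544, 1.7206, 1.9081.
Z = Σ gᵢe^(−Eᵢ/kT) = 3·e^(−0) + 4·e^(−1.4044) + 3·e^(−1.6544) + 3·e^(−1.7206) + 5·e^(−1.9081) = 3.0000 + 0.98206 + 0.57362 + 0.53688 + 0.74181 = 5.8344.
P₁ = g₁ e^(−E₁/kT) / Z = 0.98206/5.8344 = 0.168.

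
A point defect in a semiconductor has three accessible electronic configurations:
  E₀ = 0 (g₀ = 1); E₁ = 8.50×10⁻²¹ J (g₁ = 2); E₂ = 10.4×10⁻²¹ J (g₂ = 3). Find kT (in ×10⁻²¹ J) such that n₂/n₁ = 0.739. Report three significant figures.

2.68 ×10⁻²¹ J

n₂/n₁ = (g₂/g₁) exp[−(E₂−E₁)/kT] = 0.739.
⇒ (E₂−E₁)/kT = ln((3/2)/0.739) = ln(2.0298) = 0.70794.
kT = 1.90 ×10⁻²¹ J / 0.70794 = 2.68 ×10⁻²¹ J.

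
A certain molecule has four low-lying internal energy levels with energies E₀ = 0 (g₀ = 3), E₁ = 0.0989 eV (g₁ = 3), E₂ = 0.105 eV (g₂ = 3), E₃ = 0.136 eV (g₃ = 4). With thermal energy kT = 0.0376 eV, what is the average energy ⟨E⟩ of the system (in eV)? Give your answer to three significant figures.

0.0158 eV

Eᵢ/kT = 0, 2.6303, 2.7926, 3.6170.
Z = Σ gᵢe^(−Eᵢ/kT) = 3·e^(−0) + 3·e^(−2.6303) + 3·e^(−2.7926) + 4·e^(−3.6170) = 3.0000 + 0.21617 + 0.18379 + 0.10745 = 3.5074.
⟨E⟩ = Σ Eᵢ gᵢe^(−Eᵢ/kT) / Z = (0·3.0000 + 0.0989·0.21617 + 0.105·0.18379 + 0.136·0.10745) / 3.5074 = 0.0158 eV.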